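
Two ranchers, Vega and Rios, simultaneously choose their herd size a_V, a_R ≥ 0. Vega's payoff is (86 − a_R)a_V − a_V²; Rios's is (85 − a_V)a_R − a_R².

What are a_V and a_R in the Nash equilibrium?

29, 28

Expanding Vega's payoff: 86a_V − a_Ra_V − a_V².
∂π/∂a_V = 86 − a_R − 2a_V = 0, so a_V = 43 − 0.5a_R.
Likewise for Rios: a_R = 42.5 − 0.5a_V.
Solving the two reaction functions simultaneously: (1 − (−0.5)(−0.5))a_V = 43 − 0.5·42.5, so 0.75a_V = 21.75 and a_V = 29.
Then a_R = 42.5 − 0.5·29 = 28.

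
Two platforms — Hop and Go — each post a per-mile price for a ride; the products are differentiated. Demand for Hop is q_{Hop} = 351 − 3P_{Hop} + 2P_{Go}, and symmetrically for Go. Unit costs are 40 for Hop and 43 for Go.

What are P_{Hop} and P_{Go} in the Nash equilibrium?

118.3125, 119.4375

Hop's profit: π = (P_{Hop} − 40)(351 − 3P_{Hop} + 2P_{Go}).
∂π/∂P_{Hop} = 471 − 6P_{Hop} + 2P_{Go} = 0 ⇒ P_{Hop} = 78.5 + (1/3)P_{Go}.
Similarly P_{Go} = 80 + (1/3)P_{Hop}.
Plugging P_{Go} into Hop's best response: P_{Hop} = 78.5 + (1/3)(80 + (1/3)P_{Hop}) ⇒ (8/9)P_{Hop} = 631/6, so P_{Hop} = 118.3125.
Then P_{Go} = 80 + (1/3)·118.3125 = 119.4375.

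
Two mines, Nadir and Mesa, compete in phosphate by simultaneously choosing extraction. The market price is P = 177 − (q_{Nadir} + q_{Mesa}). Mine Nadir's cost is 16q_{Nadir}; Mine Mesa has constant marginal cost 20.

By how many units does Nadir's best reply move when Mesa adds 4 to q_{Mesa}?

Mine Nadir's profit: π = q_{Nadir}(177 − (q_{Nadir} + q_{Mesa})) − 16q_{Nadir}.
∂π/∂q_{Nadir} = 161 − 2q_{Nadir} − q_{Mesa} = 0, so q_{Nadir} = 80.5 − 0.5q_{Mesa}.
The reaction-function slope is −0.5, so a 4-unit rise in q_{Mesa} moves q_{Nadir} by −0.5 × 4 = −2. Nadir's best response falls — the actions are strategic substitutes.

-2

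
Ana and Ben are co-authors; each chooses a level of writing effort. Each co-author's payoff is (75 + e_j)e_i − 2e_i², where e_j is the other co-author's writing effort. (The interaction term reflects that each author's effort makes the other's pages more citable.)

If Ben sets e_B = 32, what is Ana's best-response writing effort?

Ana's payoff is (75 + e_B)e_A − 2e_A².
∂π/∂e_A = 75 + e_B − 4e_A = 0, so e_A = 18.75 + 0.25e_B.
At e_B = 32: e_A = 18.75 + 0.25·32 = 26.75.

26.75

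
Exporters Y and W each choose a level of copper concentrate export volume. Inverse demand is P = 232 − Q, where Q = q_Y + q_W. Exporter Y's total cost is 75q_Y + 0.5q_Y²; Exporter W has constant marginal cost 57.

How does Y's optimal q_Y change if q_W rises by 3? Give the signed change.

-1

Exporter Y's profit: π = q_Y(232 − (q_Y + q_W)) − 75q_Y − 0.5q_Y².
∂π/∂q_Y = 157 − 3q_Y − q_W = 0, so q_Y = 157/3 − (1/3)q_W.
The reaction-function slope is −1/3, so a 3-unit rise in q_W moves q_Y by −1/3 × 3 = −1. Y's best response falls — the actions are strategic substitutes.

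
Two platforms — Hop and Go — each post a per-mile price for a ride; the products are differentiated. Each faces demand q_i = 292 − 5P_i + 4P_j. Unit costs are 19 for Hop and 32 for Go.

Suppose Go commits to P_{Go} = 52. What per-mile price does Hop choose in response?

Hop's profit: π = (P_{Hop} − 19)(292 − 5P_{Hop} + 4P_{Go}).
∂π/∂P_{Hop} = 387 − 10P_{Hop} + 4P_{Go} = 0 ⇒ P_{Hop} = 38.7 + 0.4P_{Go}.
At P_{Go} = 52: P_{Hop} = 38.7 + 0.4·52 = 59.5.

59.5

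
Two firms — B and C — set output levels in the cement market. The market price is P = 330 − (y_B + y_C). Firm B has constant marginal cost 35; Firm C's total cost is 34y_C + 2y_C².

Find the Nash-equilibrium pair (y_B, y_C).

134, 27

Firm B's profit: π = y_B(330 − (y_B + y_C)) − 35y_B.
∂π/∂y_B = 295 − 2y_B − y_C = 0, so y_B = 147.5 − 0.5y_C.
For C: ∂π/∂y_C = 296 − 6y_C − y_B = 0 ⇒ y_C = 148/3 − (1/6)y_B.
Substituting the second reaction function into the first: y_B = 147.5 − 0.5(148/3 − (1/6)y_B), which gives (11/12)y_B = 737/6 ⇒ y_B = 134.
Then y_C = 148/3 − (1/6)·134 = 27.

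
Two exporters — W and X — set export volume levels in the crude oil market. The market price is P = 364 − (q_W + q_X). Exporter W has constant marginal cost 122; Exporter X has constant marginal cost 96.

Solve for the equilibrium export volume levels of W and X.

Exporter W's profit: π = q_W(364 − (q_W + q_X)) − 122q_W.
∂π/∂q_W = 242 − 2q_W − q_X = 0, so q_W = 121 − 0.5q_X.
By the same steps for X: q_X = 134 − 0.5q_W.
Solving the two reaction functions simultaneously: (1 − (−0.5)(−0.5))q_W = 121 − 0.5·134, so 0.75q_W = 54 and q_W = 72.
Then q_X = 134 − 0.5·72 = 98.

72, 98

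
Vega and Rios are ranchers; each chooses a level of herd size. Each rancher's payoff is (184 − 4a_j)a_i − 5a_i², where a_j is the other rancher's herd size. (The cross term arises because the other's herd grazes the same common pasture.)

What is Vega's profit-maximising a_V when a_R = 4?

Vega's payoff is (184 − 4a_R)a_V − 5a_V².
∂π/∂a_V = 184 − 4a_R − 10a_V = 0, so a_V = 18.4 − 0.4a_R.
At a_R = 4: a_V = 18.4 − 0.4·4 = 16.8.

16.8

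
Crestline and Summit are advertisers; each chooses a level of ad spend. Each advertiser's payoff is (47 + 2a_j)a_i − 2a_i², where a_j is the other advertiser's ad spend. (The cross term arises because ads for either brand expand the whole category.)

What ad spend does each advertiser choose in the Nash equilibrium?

Crestline's payoff is (47 + 2a_S)a_C − 2a_C².
∂π/∂a_C = 47 + 2a_S − 4a_C = 0, so a_C = 11.75 + 0.5a_S.
The game is symmetric, so in equilibrium a_S = a_C: the reaction function gives 0.5a_C = 11.75, hence a_C = 23.5.

23.5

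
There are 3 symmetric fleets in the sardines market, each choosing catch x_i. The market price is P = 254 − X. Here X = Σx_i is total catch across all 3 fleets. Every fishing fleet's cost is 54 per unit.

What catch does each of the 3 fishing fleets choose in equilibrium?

A representative fishing fleet's profit is π_i = x_i(254 − X) − 54x_i, with X = x_i + Σ_{j≠i} x_j.
First-order condition: 200 − 2x_i − Σ_{j≠i} x_j = 0.
In a symmetric equilibrium every fishing fleet chooses the same x, so Σ_{j≠i} x_j = 2x. The condition becomes 200 − 4x = 0, giving x = 200/4 = 50.

50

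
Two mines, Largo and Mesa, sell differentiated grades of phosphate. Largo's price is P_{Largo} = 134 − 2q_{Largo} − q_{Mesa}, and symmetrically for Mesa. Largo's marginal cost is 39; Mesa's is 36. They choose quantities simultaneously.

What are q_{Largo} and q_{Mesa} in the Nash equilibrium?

Mine Largo's profit: π = q_{Largo}(134 − 2q_{Largo} − q_{Mesa}) − 39q_{Largo}.
∂π/∂q_{Largo} = 95 − 4q_{Largo} − q_{Mesa} = 0 ⇒ q_{Largo} = 23.75 − 0.25q_{Mesa}.
Similarly q_{Mesa} = 24.5 − 0.25q_{Largo}.
Plugging q_{Mesa} into Largo's best response: q_{Largo} = 23.75 − 0.25(24.5 − 0.25q_{Largo}) ⇒ 0.9375q_{Largo} = 17.625, so q_{Largo} = 18.8.
Then q_{Mesa} = 24.5 − 0.25·18.8 = 19.8.

18.8, 19.8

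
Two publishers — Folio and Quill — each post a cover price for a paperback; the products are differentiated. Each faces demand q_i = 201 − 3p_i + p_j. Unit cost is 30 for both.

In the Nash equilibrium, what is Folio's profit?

2385.72

Folio's profit: π = (p_{Folio} − 30)(201 − 3p_{Folio} + p_{Quill}).
∂π/∂p_{Folio} = 291 − 6p_{Folio} + p_{Quill} = 0 ⇒ p_{Folio} = 48.5 + (1/6)p_{Quill}.
Setting p_{Folio} = p_{Quill} in the reaction function: p_{Folio} = 48.5 + (1/6)p_{Folio}, so p_{Folio} = 48.5 / (5/6) = 58.2.
q_{Folio} = 201 − 3·58.2 + 58.2 = 84.6.
Profit = (58.2 − 30)·84.6 = 2385.72.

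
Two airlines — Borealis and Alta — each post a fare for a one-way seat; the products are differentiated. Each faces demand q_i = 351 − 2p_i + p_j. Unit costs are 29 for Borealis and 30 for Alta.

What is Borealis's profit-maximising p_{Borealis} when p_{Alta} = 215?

156

Borealis's profit: π = (p_{Borealis} − 29)(351 − 2p_{Borealis} + p_{Alta}).
∂π/∂p_{Borealis} = 409 − 4p_{Borealis} + p_{Alta} = 0 ⇒ p_{Borealis} = 102.25 + 0.25p_{Alta}.
At p_{Alta} = 215: p_{Borealis} = 102.25 + 0.25·215 = 156.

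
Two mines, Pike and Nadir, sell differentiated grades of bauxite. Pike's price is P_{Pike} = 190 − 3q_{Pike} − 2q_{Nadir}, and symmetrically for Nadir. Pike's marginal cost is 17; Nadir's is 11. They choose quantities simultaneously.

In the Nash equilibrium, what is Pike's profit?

1354.6875

Mine Pike's profit: π = q_{Pike}(190 − 3q_{Pike} − 2q_{Nadir}) − 17q_{Pike}.
∂π/∂q_{Pike} = 173 − 6q_{Pike} − 2q_{Nadir} = 0 ⇒ q_{Pike} = 173/6 − (1/3)q_{Nadir}.
Similarly q_{Nadir} = 179/6 − (1/3)q_{Pike}.
Solving the two reaction functions simultaneously: (1 − (−1/3)(−1/3))q_{Pike} = 173/6 − (1/3)·(179/6), so (8/9)q_{Pike} = 170/9 and q_{Pike} = 21.25.
Then q_{Nadir} = 179/6 − (1/3)·21.25 = 22.75.
P_{Pike} = 190 − 3·21.25 − 2·22.75 = 80.75.
Profit = (80.75 − 17)·21.25 = 1354.6875.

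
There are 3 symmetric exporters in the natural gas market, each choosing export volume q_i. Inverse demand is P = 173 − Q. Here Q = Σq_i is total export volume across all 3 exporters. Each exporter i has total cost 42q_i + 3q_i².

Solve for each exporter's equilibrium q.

13.1

A representative exporter's profit is π_i = q_i(173 − Q) − 42q_i − 3q_i², with Q = q_i + Σ_{j≠i} q_j.
First-order condition: 131 − 8q_i − Σ_{j≠i} q_j = 0.
With identical exporters, set every q_j = q: then 131 − 8q − 2q = 0, i.e. q = 131/10 = 13.1.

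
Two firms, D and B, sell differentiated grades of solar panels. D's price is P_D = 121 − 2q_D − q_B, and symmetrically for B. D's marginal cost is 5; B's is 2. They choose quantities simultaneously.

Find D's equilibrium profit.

1058

Firm D's profit: π = q_D(121 − 2q_D − q_B) − 5q_D.
∂π/∂q_D = 116 − 4q_D − q_B = 0 ⇒ q_D = 29 − 0.25q_B.
Similarly q_B = 29.75 − 0.25q_D.
Plugging q_B into D's best response: q_D = 29 − 0.25(29.75 − 0.25q_D) ⇒ 0.9375q_D = 21.5625, so q_D = 23.
Then q_B = 29.75 − 0.25·23 = 24.
P_D = 121 − 2·23 − 24 = 51.
Profit = (51 − 5)·23 = 1058.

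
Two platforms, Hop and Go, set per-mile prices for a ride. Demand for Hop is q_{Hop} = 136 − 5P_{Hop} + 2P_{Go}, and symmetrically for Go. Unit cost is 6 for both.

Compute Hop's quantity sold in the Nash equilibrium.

73.75

Hop's profit: π = (P_{Hop} − 6)(136 − 5P_{Hop} + 2P_{Go}).
∂π/∂P_{Hop} = 166 − 10P_{Hop} + 2P_{Go} = 0 ⇒ P_{Hop} = 16.6 + 0.2P_{Go}.
The game is symmetric, so in equilibrium P_{Go} = P_{Hop}: the reaction function gives 0.8P_{Hop} = 16.6, hence P_{Hop} = 20.75.
q_{Hop} = 136 − 5·20.75 + 2·20.75 = 73.75.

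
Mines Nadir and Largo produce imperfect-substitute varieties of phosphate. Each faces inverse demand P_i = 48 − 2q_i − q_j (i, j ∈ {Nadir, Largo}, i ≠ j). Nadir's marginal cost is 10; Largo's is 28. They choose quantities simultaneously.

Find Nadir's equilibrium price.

27.6

Mine Nadir's profit: π = q_{Nadir}(48 − 2q_{Nadir} − q_{Largo}) − 10q_{Nadir}.
∂π/∂q_{Nadir} = 38 − 4q_{Nadir} − q_{Largo} = 0 ⇒ q_{Nadir} = 9.5 − 0.25q_{Largo}.
Similarly q_{Largo} = 5 − 0.25q_{Nadir}.
Substituting the second reaction function into the first: q_{Nadir} = 9.5 − 0.25(5 − 0.25q_{Nadir}), which gives 0.9375q_{Nadir} = 8.25 ⇒ q_{Nadir} = 8.8.
Then q_{Largo} = 5 − 0.25·8.8 = 2.8.
P_{Nadir} = 48 − 2·8.8 − 2.8 = 27.6.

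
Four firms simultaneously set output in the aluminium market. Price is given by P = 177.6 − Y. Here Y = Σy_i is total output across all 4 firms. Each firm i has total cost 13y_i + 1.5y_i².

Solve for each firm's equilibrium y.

A representative firm's profit is π_i = y_i(177.6 − Y) − 13y_i − 1.5y_i², with Y = y_i + Σ_{j≠i} y_j.
First-order condition: 164.6 − 5y_i − Σ_{j≠i} y_j = 0.
In a symmetric equilibrium every firm chooses the same y, so Σ_{j≠i} y_j = 3y. The condition becomes 164.6 − 8y = 0, giving y = 164.6/8 = 20.575.

20.575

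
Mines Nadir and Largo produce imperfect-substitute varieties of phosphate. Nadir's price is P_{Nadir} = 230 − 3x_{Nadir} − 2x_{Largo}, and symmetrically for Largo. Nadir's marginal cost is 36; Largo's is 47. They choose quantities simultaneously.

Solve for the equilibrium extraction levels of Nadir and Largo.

Mine Nadir's profit: π = x_{Nadir}(230 − 3x_{Nadir} − 2x_{Largo}) − 36x_{Nadir}.
∂π/∂x_{Nadir} = 194 − 6x_{Nadir} − 2x_{Largo} = 0 ⇒ x_{Nadir} = 97/3 − (1/3)x_{Largo}.
Similarly x_{Largo} = 30.5 − (1/3)x_{Nadir}.
Plugging x_{Largo} into Nadir's best response: x_{Nadir} = 97/3 − (1/3)(30.5 − (1/3)x_{Nadir}) ⇒ (8/9)x_{Nadir} = 133/6, so x_{Nadir} = 24.9375.
Then x_{Largo} = 30.5 − (1/3)·24.9375 = 22.1875.

24.9375, 22.1875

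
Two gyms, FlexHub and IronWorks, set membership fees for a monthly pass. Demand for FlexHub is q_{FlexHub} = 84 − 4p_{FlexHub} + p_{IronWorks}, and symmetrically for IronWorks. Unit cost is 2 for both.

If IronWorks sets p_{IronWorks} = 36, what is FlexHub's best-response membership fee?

16

FlexHub's profit: π = (p_{FlexHub} − 2)(84 − 4p_{FlexHub} + p_{IronWorks}).
∂π/∂p_{FlexHub} = 92 − 8p_{FlexHub} + p_{IronWorks} = 0 ⇒ p_{FlexHub} = 11.5 + 0.125p_{IronWorks}.
At p_{IronWorks} = 36: p_{FlexHub} = 11.5 + 0.125·36 = 16.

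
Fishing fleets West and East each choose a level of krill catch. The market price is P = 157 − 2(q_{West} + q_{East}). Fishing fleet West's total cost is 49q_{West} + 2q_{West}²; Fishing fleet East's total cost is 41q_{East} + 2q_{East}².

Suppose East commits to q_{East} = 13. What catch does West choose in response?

Fishing fleet West's profit: π = q_{West}(157 − 2(q_{West} + q_{East})) − 49q_{West} − 2q_{West}².
∂π/∂q_{West} = 108 − 8q_{West} − 2q_{East} = 0, so q_{West} = 13.5 − 0.25q_{East}.
At q_{East} = 13: q_{West} = 13.5 − 0.25·13 = 10.25.

10.25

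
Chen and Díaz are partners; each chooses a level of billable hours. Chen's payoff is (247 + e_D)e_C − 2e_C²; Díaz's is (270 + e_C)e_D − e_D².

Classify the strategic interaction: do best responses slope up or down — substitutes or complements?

Expanding Chen's payoff: 247e_C + e_De_C − 2e_C².
∂π/∂e_C = 247 + e_D − 4e_C = 0, so e_C = 61.75 + 0.25e_D.
The best-response slope de_C/de_D = 0.25 > 0: the reaction function is upward-sloping, so the choices are strategic complements.

strategic complements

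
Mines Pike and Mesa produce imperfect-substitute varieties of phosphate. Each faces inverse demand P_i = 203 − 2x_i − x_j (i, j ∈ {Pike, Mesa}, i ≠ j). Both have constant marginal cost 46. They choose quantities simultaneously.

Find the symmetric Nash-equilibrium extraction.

Mine Pike's profit: π = x_{Pike}(203 − 2x_{Pike} − x_{Mesa}) − 46x_{Pike}.
∂π/∂x_{Pike} = 157 − 4x_{Pike} − x_{Mesa} = 0 ⇒ x_{Pike} = 39.25 − 0.25x_{Mesa}.
The game is symmetric, so in equilibrium x_{Mesa} = x_{Pike}: the reaction function gives 1.25x_{Pike} = 39.25, hence x_{Pike} = 31.4.

31.4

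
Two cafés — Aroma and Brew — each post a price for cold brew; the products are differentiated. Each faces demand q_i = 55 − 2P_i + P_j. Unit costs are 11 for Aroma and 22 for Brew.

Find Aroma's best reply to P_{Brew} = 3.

20

Aroma's profit: π = (P_{Aroma} − 11)(55 − 2P_{Aroma} + P_{Brew}).
∂π/∂P_{Aroma} = 77 − 4P_{Aroma} + P_{Brew} = 0 ⇒ P_{Aroma} = 19.25 + 0.25P_{Brew}.
At P_{Brew} = 3: P_{Aroma} = 19.25 + 0.25·3 = 20.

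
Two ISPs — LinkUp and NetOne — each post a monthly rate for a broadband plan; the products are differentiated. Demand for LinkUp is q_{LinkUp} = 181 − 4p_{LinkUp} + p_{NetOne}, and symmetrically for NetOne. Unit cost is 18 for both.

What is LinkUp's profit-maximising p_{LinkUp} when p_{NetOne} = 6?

32.375

LinkUp's profit: π = (p_{LinkUp} − 18)(181 − 4p_{LinkUp} + p_{NetOne}).
∂π/∂p_{LinkUp} = 253 − 8p_{LinkUp} + p_{NetOne} = 0 ⇒ p_{LinkUp} = 31.625 + 0.125p_{NetOne}.
At p_{NetOne} = 6: p_{LinkUp} = 31.625 + 0.125·6 = 32.375.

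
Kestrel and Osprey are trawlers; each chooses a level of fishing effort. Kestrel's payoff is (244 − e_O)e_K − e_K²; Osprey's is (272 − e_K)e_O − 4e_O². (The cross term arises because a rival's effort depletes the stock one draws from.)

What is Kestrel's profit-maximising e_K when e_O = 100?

72

Expanding Kestrel's payoff: 244e_K − e_Oe_K − e_K².
∂π/∂e_K = 244 − e_O − 2e_K = 0, so e_K = 122 − 0.5e_O.
At e_O = 100: e_K = 122 − 0.5·100 = 72.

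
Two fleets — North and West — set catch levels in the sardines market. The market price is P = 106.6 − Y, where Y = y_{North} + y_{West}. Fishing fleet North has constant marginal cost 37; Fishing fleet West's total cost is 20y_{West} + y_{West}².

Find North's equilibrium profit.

Fishing fleet North's profit: π = y_{North}(106.6 − (y_{North} + y_{West})) − 37y_{North}.
∂π/∂y_{North} = 69.6 − 2y_{North} − y_{West} = 0, so y_{North} = 34.8 − 0.5y_{West}.
For West: ∂π/∂y_{West} = 86.6 − 4y_{West} − y_{North} = 0 ⇒ y_{West} = 21.65 − 0.25y_{North}.
Substituting the second reaction function into the first: y_{North} = 34.8 − 0.5(21.65 − 0.25y_{North}), which gives 0.875y_{North} = 23.975 ⇒ y_{North} = 27.4.
Then y_{West} = 21.65 − 0.25·27.4 = 14.8.
Price P = 106.6 − 42.2 = 64.4.
North's profit: (64.4 − 37)·27.4 = 750.76.

750.76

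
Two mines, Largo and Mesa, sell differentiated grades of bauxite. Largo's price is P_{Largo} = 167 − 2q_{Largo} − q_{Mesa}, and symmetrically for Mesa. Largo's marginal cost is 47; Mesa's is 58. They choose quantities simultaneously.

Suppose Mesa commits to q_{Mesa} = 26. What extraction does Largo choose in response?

23.5

Mine Largo's profit: π = q_{Largo}(167 − 2q_{Largo} − q_{Mesa}) − 47q_{Largo}.
∂π/∂q_{Largo} = 120 − 4q_{Largo} − q_{Mesa} = 0 ⇒ q_{Largo} = 30 − 0.25q_{Mesa}.
At q_{Mesa} = 26: q_{Largo} = 30 − 0.25·26 = 23.5.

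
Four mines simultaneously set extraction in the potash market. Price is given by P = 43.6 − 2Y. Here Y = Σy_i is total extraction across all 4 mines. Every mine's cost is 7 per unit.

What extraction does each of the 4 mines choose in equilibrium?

A representative mine's profit is π_i = y_i(43.6 − 2Y) − 7y_i, with Y = y_i + Σ_{j≠i} y_j.
First-order condition: 36.6 − 4y_i − 2Σ_{j≠i} y_j = 0.
In a symmetric equilibrium every mine chooses the same y, so Σ_{j≠i} y_j = 3y. The condition becomes 36.6 − 10y = 0, giving y = 36.6/10 = 3.66.

3.66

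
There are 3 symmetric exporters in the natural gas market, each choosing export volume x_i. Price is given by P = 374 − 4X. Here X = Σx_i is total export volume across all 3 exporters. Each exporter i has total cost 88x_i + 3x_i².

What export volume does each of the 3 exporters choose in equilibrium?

13

A representative exporter's profit is π_i = x_i(374 − 4X) − 88x_i − 3x_i², with X = x_i + Σ_{j≠i} x_j.
First-order condition: 286 − 14x_i − 4Σ_{j≠i} x_j = 0.
Imposing symmetry (x_j = x for all j) turns Σ_{j≠i} x_j into 2x, so 286 = 22x and x = 13.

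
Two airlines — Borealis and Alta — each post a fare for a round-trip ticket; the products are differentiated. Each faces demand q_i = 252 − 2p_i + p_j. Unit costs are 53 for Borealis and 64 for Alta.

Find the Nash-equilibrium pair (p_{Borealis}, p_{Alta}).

120.8, 125.2

Borealis's profit: π = (p_{Borealis} − 53)(252 − 2p_{Borealis} + p_{Alta}).
∂π/∂p_{Borealis} = 358 − 4p_{Borealis} + p_{Alta} = 0 ⇒ p_{Borealis} = 89.5 + 0.25p_{Alta}.
Similarly p_{Alta} = 95 + 0.25p_{Borealis}.
Solving the two reaction functions simultaneously: (1 − (0.25)(0.25))p_{Borealis} = 89.5 + 0.25·95, so 0.9375p_{Borealis} = 113.25 and p_{Borealis} = 120.8.
Then p_{Alta} = 95 + 0.25·120.8 = 125.2.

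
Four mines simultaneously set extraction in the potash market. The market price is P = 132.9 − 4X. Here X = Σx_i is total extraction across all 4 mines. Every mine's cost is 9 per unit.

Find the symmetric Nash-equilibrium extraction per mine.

A representative mine's profit is π_i = x_i(132.9 − 4X) − 9x_i, with X = x_i + Σ_{j≠i} x_j.
First-order condition: 123.9 − 8x_i − 4Σ_{j≠i} x_j = 0.
In a symmetric equilibrium every mine chooses the same x, so Σ_{j≠i} x_j = 3x. The condition becomes 123.9 − 20x = 0, giving x = 123.9/20 = 6.195.

6.195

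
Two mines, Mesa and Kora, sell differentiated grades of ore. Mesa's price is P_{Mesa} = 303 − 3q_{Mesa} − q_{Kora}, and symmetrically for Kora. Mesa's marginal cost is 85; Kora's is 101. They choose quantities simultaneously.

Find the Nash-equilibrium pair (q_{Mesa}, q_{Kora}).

31.6, 28.4

Mine Mesa's profit: π = q_{Mesa}(303 − 3q_{Mesa} − q_{Kora}) − 85q_{Mesa}.
∂π/∂q_{Mesa} = 218 − 6q_{Mesa} − q_{Kora} = 0 ⇒ q_{Mesa} = 109/3 − (1/6)q_{Kora}.
Similarly q_{Kora} = 101/3 − (1/6)q_{Mesa}.
Solving the two reaction functions simultaneously: (1 − (−1/6)(−1/6))q_{Mesa} = 109/3 − (1/6)·(101/3), so (35/36)q_{Mesa} = 553/18 and q_{Mesa} = 31.6.
Then q_{Kora} = 101/3 − (1/6)·31.6 = 28.4.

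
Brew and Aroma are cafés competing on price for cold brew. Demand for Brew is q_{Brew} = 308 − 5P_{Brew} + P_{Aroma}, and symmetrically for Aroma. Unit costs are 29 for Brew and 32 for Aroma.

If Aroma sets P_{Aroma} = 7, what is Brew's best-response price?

46

Brew's profit: π = (P_{Brew} − 29)(308 − 5P_{Brew} + P_{Aroma}).
∂π/∂P_{Brew} = 453 − 10P_{Brew} + P_{Aroma} = 0 ⇒ P_{Brew} = 45.3 + 0.1P_{Aroma}.
At P_{Aroma} = 7: P_{Brew} = 45.3 + 0.1·7 = 46.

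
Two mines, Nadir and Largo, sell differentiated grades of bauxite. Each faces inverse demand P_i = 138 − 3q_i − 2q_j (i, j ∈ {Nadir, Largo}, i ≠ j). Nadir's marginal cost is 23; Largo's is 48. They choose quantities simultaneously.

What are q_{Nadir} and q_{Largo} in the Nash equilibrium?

Mine Nadir's profit: π = q_{Nadir}(138 − 3q_{Nadir} − 2q_{Largo}) − 23q_{Nadir}.
∂π/∂q_{Nadir} = 115 − 6q_{Nadir} − 2q_{Largo} = 0 ⇒ q_{Nadir} = 115/6 − (1/3)q_{Largo}.
Similarly q_{Largo} = 15 − (1/3)q_{Nadir}.
Plugging q_{Largo} into Nadir's best response: q_{Nadir} = 115/6 − (1/3)(15 − (1/3)q_{Nadir}) ⇒ (8/9)q_{Nadir} = 85/6, so q_{Nadir} = 15.9375.
Then q_{Largo} = 15 − (1/3)·15.9375 = 9.6875.

15.9375, 9.6875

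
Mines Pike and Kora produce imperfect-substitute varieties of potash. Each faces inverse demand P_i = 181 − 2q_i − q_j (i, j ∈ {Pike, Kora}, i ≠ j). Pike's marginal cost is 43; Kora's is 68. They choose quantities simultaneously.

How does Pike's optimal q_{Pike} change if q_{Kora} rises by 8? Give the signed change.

Mine Pike's profit: π = q_{Pike}(181 − 2q_{Pike} − q_{Kora}) − 43q_{Pike}.
∂π/∂q_{Pike} = 138 − 4q_{Pike} − q_{Kora} = 0 ⇒ q_{Pike} = 34.5 − 0.25q_{Kora}.
The reaction-function slope is −0.25, so an 8-unit rise in q_{Kora} moves q_{Pike} by −0.25 × 8 = −2. Pike's best response falls — the actions are strategic substitutes.

-2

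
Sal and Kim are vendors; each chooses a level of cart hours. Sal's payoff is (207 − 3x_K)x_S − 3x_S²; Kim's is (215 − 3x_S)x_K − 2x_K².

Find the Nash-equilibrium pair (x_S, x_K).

Expanding Sal's payoff: 207x_S − 3x_Kx_S − 3x_S².
∂π/∂x_S = 207 − 3x_K − 6x_S = 0, so x_S = 34.5 − 0.5x_K.
Likewise for Kim: x_K = 53.75 − 0.75x_S.
Substituting the second reaction function into the first: x_S = 34.5 − 0.5(53.75 − 0.75x_S), which gives 0.625x_S = 7.625 ⇒ x_S = 12.2.
Then x_K = 53.75 − 0.75·12.2 = 44.6.

12.2, 44.6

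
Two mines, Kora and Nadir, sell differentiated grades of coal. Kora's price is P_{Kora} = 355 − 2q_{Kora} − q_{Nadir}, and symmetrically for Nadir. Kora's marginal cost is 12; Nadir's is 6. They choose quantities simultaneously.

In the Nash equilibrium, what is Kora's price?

148.4

Mine Kora's profit: π = q_{Kora}(355 − 2q_{Kora} − q_{Nadir}) − 12q_{Kora}.
∂π/∂q_{Kora} = 343 − 4q_{Kora} − q_{Nadir} = 0 ⇒ q_{Kora} = 85.75 − 0.25q_{Nadir}.
Similarly q_{Nadir} = 87.25 − 0.25q_{Kora}.
Plugging q_{Nadir} into Kora's best response: q_{Kora} = 85.75 − 0.25(87.25 − 0.25q_{Kora}) ⇒ 0.9375q_{Kora} = 63.9375, so q_{Kora} = 68.2.
Then q_{Nadir} = 87.25 − 0.25·68.2 = 70.2.
P_{Kora} = 355 − 2·68.2 − 70.2 = 148.4.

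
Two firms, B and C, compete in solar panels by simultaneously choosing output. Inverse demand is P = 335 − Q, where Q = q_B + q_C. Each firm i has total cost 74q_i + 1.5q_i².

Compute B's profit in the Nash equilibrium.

4730.625

Firm B's profit: π = q_B(335 − (q_B + q_C)) − 74q_B − 1.5q_B².
∂π/∂q_B = 261 − 5q_B − q_C = 0, so q_B = 52.2 − 0.2q_C.
Setting q_B = q_C in the reaction function: q_B = 52.2 − 0.2q_B, so q_B = 52.2 / 1.2 = 43.5.
Price P = 335 − 87 = 248.
B's profit: (248 − 74)·43.5 − 1.5(43.5)² = 4730.625.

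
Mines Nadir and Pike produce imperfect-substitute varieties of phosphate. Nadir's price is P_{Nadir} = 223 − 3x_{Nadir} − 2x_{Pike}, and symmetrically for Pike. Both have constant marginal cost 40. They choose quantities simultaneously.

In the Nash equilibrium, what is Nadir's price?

108.625

Mine Nadir's profit: π = x_{Nadir}(223 − 3x_{Nadir} − 2x_{Pike}) − 40x_{Nadir}.
∂π/∂x_{Nadir} = 183 − 6x_{Nadir} − 2x_{Pike} = 0 ⇒ x_{Nadir} = 30.5 − (1/3)x_{Pike}.
By symmetry x_{Pike} = x_{Nadir}; substituting into the reaction function, (4/3)x_{Nadir} = 30.5 and x_{Nadir} = 22.875.
P_{Nadir} = 223 − 3·22.875 − 2·22.875 = 108.625.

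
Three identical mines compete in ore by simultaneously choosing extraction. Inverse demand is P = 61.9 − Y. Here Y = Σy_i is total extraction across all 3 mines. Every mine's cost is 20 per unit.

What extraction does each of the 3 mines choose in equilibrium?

10.475

A representative mine's profit is π_i = y_i(61.9 − Y) − 20y_i, with Y = y_i + Σ_{j≠i} y_j.
First-order condition: 41.9 − 2y_i − Σ_{j≠i} y_j = 0.
With identical mines, set every y_j = y: then 41.9 − 2y − 2y = 0, i.e. y = 41.9/4 = 10.475.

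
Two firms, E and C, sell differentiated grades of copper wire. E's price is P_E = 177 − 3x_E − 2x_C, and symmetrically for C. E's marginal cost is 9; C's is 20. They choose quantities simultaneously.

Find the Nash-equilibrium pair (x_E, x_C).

21.6875, 18.9375

Firm E's profit: π = x_E(177 − 3x_E − 2x_C) − 9x_E.
∂π/∂x_E = 168 − 6x_E − 2x_C = 0 ⇒ x_E = 28 − (1/3)x_C.
Similarly x_C = 157/6 − (1/3)x_E.
Substituting the second reaction function into the first: x_E = 28 − (1/3)(157/6 − (1/3)x_E), which gives (8/9)x_E = 347/18 ⇒ x_E = 21.6875.
Then x_C = 157/6 − (1/3)·21.6875 = 18.9375.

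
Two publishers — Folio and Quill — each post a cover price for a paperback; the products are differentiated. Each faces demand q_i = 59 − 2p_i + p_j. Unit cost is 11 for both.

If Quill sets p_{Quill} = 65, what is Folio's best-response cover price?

36.5

Folio's profit: π = (p_{Folio} − 11)(59 − 2p_{Folio} + p_{Quill}).
∂π/∂p_{Folio} = 81 − 4p_{Folio} + p_{Quill} = 0 ⇒ p_{Folio} = 20.25 + 0.25p_{Quill}.
At p_{Quill} = 65: p_{Folio} = 20.25 + 0.25·65 = 36.5.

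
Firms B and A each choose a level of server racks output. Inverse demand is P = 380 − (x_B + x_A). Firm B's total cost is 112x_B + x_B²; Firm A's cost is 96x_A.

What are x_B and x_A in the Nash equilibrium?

36, 124

Firm B's profit: π = x_B(380 − (x_B + x_A)) − 112x_B − x_B².
∂π/∂x_B = 268 − 4x_B − x_A = 0, so x_B = 67 − 0.25x_A.
For A: ∂π/∂x_A = 284 − 2x_A − x_B = 0 ⇒ x_A = 142 − 0.5x_B.
Plugging x_A into B's best response: x_B = 67 − 0.25(142 − 0.5x_B) ⇒ 0.875x_B = 31.5, so x_B = 36.
Then x_A = 142 − 0.5·36 = 124.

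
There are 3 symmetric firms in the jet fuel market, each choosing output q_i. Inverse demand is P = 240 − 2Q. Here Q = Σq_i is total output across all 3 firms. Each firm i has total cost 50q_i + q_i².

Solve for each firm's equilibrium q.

19

A representative firm's profit is π_i = q_i(240 − 2Q) − 50q_i − q_i², with Q = q_i + Σ_{j≠i} q_j.
First-order condition: 190 − 6q_i − 2Σ_{j≠i} q_j = 0.
With identical firms, set every q_j = q: then 190 − 6q − 4q = 0, i.e. q = 190/10 = 19.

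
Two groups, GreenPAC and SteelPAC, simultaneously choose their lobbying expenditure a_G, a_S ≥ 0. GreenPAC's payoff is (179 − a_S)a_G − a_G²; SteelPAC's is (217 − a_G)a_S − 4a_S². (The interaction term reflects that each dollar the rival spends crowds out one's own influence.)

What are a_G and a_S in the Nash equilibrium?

81, 17

Expanding GreenPAC's payoff: 179a_G − a_Sa_G − a_G².
∂π/∂a_G = 179 − a_S − 2a_G = 0, so a_G = 89.5 − 0.5a_S.
Likewise for SteelPAC: a_S = 27.125 − 0.125a_G.
Plugging a_S into GreenPAC's best response: a_G = 89.5 − 0.5(27.125 − 0.125a_G) ⇒ 0.9375a_G = 75.9375, so a_G = 81.
Then a_S = 27.125 − 0.125·81 = 17.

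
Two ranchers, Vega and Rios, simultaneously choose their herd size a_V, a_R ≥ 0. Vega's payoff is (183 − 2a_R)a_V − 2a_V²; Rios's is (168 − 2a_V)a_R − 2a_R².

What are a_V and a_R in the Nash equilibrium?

33, 25.5

Expanding Vega's payoff: 183a_V − 2a_Ra_V − 2a_V².
∂π/∂a_V = 183 − 2a_R − 4a_V = 0, so a_V = 45.75 − 0.5a_R.
Likewise for Rios: a_R = 42 − 0.5a_V.
Solving the two reaction functions simultaneously: (1 − (−0.5)(−0.5))a_V = 45.75 − 0.5·42, so 0.75a_V = 24.75 and a_V = 33.
Then a_R = 42 − 0.5·33 = 25.5.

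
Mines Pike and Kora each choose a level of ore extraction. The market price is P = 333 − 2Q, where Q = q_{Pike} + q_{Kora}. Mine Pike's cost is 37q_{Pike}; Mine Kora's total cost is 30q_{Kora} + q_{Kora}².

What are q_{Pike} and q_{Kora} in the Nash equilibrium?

58.5, 31

Mine Pike's profit: π = q_{Pike}(333 − 2(q_{Pike} + q_{Kora})) − 37q_{Pike}.
∂π/∂q_{Pike} = 296 − 4q_{Pike} − 2q_{Kora} = 0, so q_{Pike} = 74 − 0.5q_{Kora}.
For Kora: ∂π/∂q_{Kora} = 303 − 6q_{Kora} − 2q_{Pike} = 0 ⇒ q_{Kora} = 50.5 − (1/3)q_{Pike}.
Solving the two reaction functions simultaneously: (1 − (−0.5)(−1/3))q_{Pike} = 74 − 0.5·50.5, so (5/6)q_{Pike} = 48.75 and q_{Pike} = 58.5.
Then q_{Kora} = 50.5 − (1/3)·58.5 = 31.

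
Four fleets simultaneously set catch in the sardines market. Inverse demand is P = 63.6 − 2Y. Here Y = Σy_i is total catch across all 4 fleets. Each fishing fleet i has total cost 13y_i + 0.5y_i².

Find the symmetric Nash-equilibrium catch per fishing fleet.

4.6

A representative fishing fleet's profit is π_i = y_i(63.6 − 2Y) − 13y_i − 0.5y_i², with Y = y_i + Σ_{j≠i} y_j.
First-order condition: 50.6 − 5y_i − 2Σ_{j≠i} y_j = 0.
Imposing symmetry (y_j = y for all j) turns Σ_{j≠i} y_j into 3y, so 50.6 = 11y and y = 4.6.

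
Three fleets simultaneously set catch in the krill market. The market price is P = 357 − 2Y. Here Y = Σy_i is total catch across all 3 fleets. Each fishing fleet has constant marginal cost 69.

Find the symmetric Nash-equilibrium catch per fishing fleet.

36

A representative fishing fleet's profit is π_i = y_i(357 − 2Y) − 69y_i, with Y = y_i + Σ_{j≠i} y_j.
First-order condition: 288 − 4y_i − 2Σ_{j≠i} y_j = 0.
In a symmetric equilibrium every fishing fleet chooses the same y, so Σ_{j≠i} y_j = 2y. The condition becomes 288 − 8y = 0, giving y = 288/8 = 36.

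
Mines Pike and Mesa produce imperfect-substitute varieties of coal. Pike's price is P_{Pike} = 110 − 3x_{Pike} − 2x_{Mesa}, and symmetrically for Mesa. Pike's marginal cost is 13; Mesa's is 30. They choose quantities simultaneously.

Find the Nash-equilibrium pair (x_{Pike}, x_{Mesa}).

Mine Pike's profit: π = x_{Pike}(110 − 3x_{Pike} − 2x_{Mesa}) − 13x_{Pike}.
∂π/∂x_{Pike} = 97 − 6x_{Pike} − 2x_{Mesa} = 0 ⇒ x_{Pike} = 97/6 − (1/3)x_{Mesa}.
Similarly x_{Mesa} = 40/3 − (1/3)x_{Pike}.
Substituting the second reaction function into the first: x_{Pike} = 97/6 − (1/3)(40/3 − (1/3)x_{Pike}), which gives (8/9)x_{Pike} = 211/18 ⇒ x_{Pike} = 13.1875.
Then x_{Mesa} = 40/3 − (1/3)·13.1875 = 8.9375.

13.1875, 8.9375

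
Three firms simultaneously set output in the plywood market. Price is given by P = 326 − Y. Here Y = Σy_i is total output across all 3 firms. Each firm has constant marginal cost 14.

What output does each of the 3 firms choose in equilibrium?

78

A representative firm's profit is π_i = y_i(326 − Y) − 14y_i, with Y = y_i + Σ_{j≠i} y_j.
First-order condition: 312 − 2y_i − Σ_{j≠i} y_j = 0.
With identical firms, set every y_j = y: then 312 − 2y − 2y = 0, i.e. y = 312/4 = 78.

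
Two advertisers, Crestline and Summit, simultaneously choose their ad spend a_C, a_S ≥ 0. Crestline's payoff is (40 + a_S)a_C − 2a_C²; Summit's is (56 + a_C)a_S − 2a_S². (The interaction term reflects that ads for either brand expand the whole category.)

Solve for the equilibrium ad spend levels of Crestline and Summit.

14.4, 17.6

Expanding Crestline's payoff: 40a_C + a_Sa_C − 2a_C².
∂π/∂a_C = 40 + a_S − 4a_C = 0, so a_C = 10 + 0.25a_S.
Likewise for Summit: a_S = 14 + 0.25a_C.
Substituting the second reaction function into the first: a_C = 10 + 0.25(14 + 0.25a_C), which gives 0.9375a_C = 13.5 ⇒ a_C = 14.4.
Then a_S = 14 + 0.25·14.4 = 17.6.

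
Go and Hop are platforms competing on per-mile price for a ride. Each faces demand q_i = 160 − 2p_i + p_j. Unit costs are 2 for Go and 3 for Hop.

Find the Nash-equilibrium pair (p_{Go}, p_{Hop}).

Go's profit: π = (p_{Go} − 2)(160 − 2p_{Go} + p_{Hop}).
∂π/∂p_{Go} = 164 − 4p_{Go} + p_{Hop} = 0 ⇒ p_{Go} = 41 + 0.25p_{Hop}.
Similarly p_{Hop} = 41.5 + 0.25p_{Go}.
Plugging p_{Hop} into Go's best response: p_{Go} = 41 + 0.25(41.5 + 0.25p_{Go}) ⇒ 0.9375p_{Go} = 51.375, so p_{Go} = 54.8.
Then p_{Hop} = 41.5 + 0.25·54.8 = 55.2.

54.8, 55.2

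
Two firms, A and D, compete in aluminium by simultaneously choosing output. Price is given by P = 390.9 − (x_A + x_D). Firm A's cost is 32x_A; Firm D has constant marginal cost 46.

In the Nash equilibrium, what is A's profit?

Firm A's profit: π = x_A(390.9 − (x_A + x_D)) − 32x_A.
∂π/∂x_A = 358.9 − 2x_A − x_D = 0, so x_A = 179.45 − 0.5x_D.
By the same steps for D: x_D = 172.45 − 0.5x_A.
Plugging x_D into A's best response: x_A = 179.45 − 0.5(172.45 − 0.5x_A) ⇒ 0.75x_A = 93.225, so x_A = 124.3.
Then x_D = 172.45 − 0.5·124.3 = 110.3.
Price P = 390.9 − 234.6 = 156.3.
A's profit: (156.3 − 32)·124.3 = 15450.49.

15450.49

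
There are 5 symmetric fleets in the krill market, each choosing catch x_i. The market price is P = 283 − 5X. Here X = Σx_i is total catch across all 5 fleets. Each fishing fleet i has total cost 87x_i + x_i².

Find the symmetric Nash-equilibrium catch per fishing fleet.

6.125

A representative fishing fleet's profit is π_i = x_i(283 − 5X) − 87x_i − x_i², with X = x_i + Σ_{j≠i} x_j.
First-order condition: 196 − 12x_i − 5Σ_{j≠i} x_j = 0.
Imposing symmetry (x_j = x for all j) turns Σ_{j≠i} x_j into 4x, so 196 = 32x and x = 6.125.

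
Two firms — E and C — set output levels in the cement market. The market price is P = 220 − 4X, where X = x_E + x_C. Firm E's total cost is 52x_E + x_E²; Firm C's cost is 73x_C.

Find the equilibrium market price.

122.875

Firm E's profit: π = x_E(220 − 4(x_E + x_C)) − 52x_E − x_E².
∂π/∂x_E = 168 − 10x_E − 4x_C = 0, so x_E = 16.8 − 0.4x_C.
For C: ∂π/∂x_C = 147 − 8x_C − 4x_E = 0 ⇒ x_C = 18.375 − 0.5x_E.
Plugging x_C into E's best response: x_E = 16.8 − 0.4(18.375 − 0.5x_E) ⇒ 0.8x_E = 9.45, so x_E = 11.8125.
Then x_C = 18.375 − 0.5·11.8125 = 399/32.
Equilibrium price: P = 220 − 4·(777/32) = 122.875.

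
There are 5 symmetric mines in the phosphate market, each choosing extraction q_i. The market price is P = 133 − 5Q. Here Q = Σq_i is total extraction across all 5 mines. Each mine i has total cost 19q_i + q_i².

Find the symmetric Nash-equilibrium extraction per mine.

3.5625

A representative mine's profit is π_i = q_i(133 − 5Q) − 19q_i − q_i², with Q = q_i + Σ_{j≠i} q_j.
First-order condition: 114 − 12q_i − 5Σ_{j≠i} q_j = 0.
Imposing symmetry (q_j = q for all j) turns Σ_{j≠i} q_j into 4q, so 114 = 32q and q = 3.5625.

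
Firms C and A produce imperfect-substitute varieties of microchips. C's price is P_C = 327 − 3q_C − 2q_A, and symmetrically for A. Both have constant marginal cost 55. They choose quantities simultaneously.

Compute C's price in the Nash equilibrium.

157

Firm C's profit: π = q_C(327 − 3q_C − 2q_A) − 55q_C.
∂π/∂q_C = 272 − 6q_C − 2q_A = 0 ⇒ q_C = 136/3 − (1/3)q_A.
By symmetry q_A = q_C; substituting into the reaction function, (4/3)q_C = 136/3 and q_C = 34.
P_C = 327 − 3·34 − 2·34 = 157.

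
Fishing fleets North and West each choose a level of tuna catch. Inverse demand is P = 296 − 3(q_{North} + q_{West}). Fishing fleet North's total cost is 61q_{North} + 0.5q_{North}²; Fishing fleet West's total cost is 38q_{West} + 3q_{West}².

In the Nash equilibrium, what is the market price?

170.12

Fishing fleet North's profit: π = q_{North}(296 − 3(q_{North} + q_{West})) − 61q_{North} − 0.5q_{North}².
∂π/∂q_{North} = 235 − 7q_{North} − 3q_{West} = 0, so q_{North} = 235/7 − (3/7)q_{West}.
For West: ∂π/∂q_{West} = 258 − 12q_{West} − 3q_{North} = 0 ⇒ q_{West} = 21.5 − 0.25q_{North}.
Substituting the second reaction function into the first: q_{North} = 235/7 − (3/7)(21.5 − 0.25q_{North}), which gives (25/28)q_{North} = 341/14 ⇒ q_{North} = 27.28.
Then q_{West} = 21.5 − 0.25·27.28 = 14.68.
Equilibrium price: P = 296 − 3·41.96 = 170.12.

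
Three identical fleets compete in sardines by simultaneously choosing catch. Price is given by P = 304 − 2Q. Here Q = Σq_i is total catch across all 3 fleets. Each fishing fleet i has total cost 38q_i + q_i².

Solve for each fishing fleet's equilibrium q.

26.6

A representative fishing fleet's profit is π_i = q_i(304 − 2Q) − 38q_i − q_i², with Q = q_i + Σ_{j≠i} q_j.
First-order condition: 266 − 6q_i − 2Σ_{j≠i} q_j = 0.
In a symmetric equilibrium every fishing fleet chooses the same q, so Σ_{j≠i} q_j = 2q. The condition becomes 266 − 10q = 0, giving q = 266/10 = 26.6.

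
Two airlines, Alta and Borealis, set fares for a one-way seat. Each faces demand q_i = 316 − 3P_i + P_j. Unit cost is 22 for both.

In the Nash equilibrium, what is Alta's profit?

8878.08

Alta's profit: π = (P_{Alta} − 22)(316 − 3P_{Alta} + P_{Borealis}).
∂π/∂P_{Alta} = 382 − 6P_{Alta} + P_{Borealis} = 0 ⇒ P_{Alta} = 191/3 + (1/6)P_{Borealis}.
By symmetry P_{Borealis} = P_{Alta}; substituting into the reaction function, (5/6)P_{Alta} = 191/3 and P_{Alta} = 76.4.
q_{Alta} = 316 − 3·76.4 + 76.4 = 163.2.
Profit = (76.4 − 22)·163.2 = 8878.08.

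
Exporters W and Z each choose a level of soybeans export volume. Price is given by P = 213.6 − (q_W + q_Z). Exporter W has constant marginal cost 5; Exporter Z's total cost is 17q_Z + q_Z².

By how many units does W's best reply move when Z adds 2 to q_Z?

Exporter W's profit: π = q_W(213.6 − (q_W + q_Z)) − 5q_W.
∂π/∂q_W = 208.6 − 2q_W − q_Z = 0, so q_W = 104.3 − 0.5q_Z.
The reaction-function slope is −0.5, so a 2-unit rise in q_Z moves q_W by −0.5 × 2 = −1. W's best response falls — the actions are strategic substitutes.

-1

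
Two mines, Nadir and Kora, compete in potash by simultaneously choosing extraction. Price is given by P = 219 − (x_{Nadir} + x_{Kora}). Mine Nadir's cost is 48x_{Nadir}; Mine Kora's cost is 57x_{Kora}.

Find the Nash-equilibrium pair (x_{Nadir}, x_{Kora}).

60, 51

Mine Nadir's profit: π = x_{Nadir}(219 − (x_{Nadir} + x_{Kora})) − 48x_{Nadir}.
∂π/∂x_{Nadir} = 171 − 2x_{Nadir} − x_{Kora} = 0, so x_{Nadir} = 85.5 − 0.5x_{Kora}.
By the same steps for Kora: x_{Kora} = 81 − 0.5x_{Nadir}.
Substituting the second reaction function into the first: x_{Nadir} = 85.5 − 0.5(81 − 0.5x_{Nadir}), which gives 0.75x_{Nadir} = 45 ⇒ x_{Nadir} = 60.
Then x_{Kora} = 81 − 0.5·60 = 51.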